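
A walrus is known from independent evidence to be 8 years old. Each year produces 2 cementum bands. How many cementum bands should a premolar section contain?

With 2 cementum bands per year, 8 years would produce 8 × 2 = 16 cementum bands.
So 16 cementum bands should be present.

16 cementum bands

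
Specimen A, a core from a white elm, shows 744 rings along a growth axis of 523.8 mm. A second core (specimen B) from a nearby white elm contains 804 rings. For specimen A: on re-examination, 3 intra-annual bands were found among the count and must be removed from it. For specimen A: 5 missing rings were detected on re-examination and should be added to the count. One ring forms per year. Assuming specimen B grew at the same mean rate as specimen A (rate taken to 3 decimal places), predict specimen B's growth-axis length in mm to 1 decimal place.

564.4 mm

Specimen A: adjusted count: 744 − 3 + 5 = 746 rings.
A: Extension rate ≈ 523.8 / 746 = 0.702 mm/year.
Length of B = 0.702 × 804 = 564.4 mm.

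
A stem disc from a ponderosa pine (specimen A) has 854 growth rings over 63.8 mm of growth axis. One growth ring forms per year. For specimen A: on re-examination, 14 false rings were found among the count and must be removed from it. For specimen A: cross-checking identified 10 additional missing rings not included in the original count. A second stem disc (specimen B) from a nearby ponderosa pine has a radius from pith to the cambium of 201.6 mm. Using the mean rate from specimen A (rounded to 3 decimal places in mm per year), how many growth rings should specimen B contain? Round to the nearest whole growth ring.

2688 growth rings

Specimen A: correcting the raw count gives 854 − 14 + 10 = 850 true growth rings.
A: Extension rate ≈ 63.8 / 850 = 0.075 mm/yr.
B spans 201.6 / 0.075 = 2688.00 years ≈ 2688 growth rings.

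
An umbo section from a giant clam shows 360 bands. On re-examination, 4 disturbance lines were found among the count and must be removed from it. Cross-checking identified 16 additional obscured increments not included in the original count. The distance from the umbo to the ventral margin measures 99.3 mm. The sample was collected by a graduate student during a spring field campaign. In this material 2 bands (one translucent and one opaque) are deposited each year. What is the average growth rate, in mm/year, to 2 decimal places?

True band count = 360 − 4 + 16 = 372.
Dividing by 2 bands per year: 372 / 2 = 186 years.
Extension rate ≈ 99.3 / 186 = 0.53 mm/year.

0.53 mm/year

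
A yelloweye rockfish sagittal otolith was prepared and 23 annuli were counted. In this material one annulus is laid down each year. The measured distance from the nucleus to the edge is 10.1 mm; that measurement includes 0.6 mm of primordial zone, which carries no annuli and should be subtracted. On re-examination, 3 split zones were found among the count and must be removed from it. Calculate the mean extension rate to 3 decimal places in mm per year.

0.475 mm per year

Correcting the raw count gives 23 − 3 = 20 true annuli.
The growth record spans 10.1 − 0.6 = 9.5 mm.
Extension rate ≈ 9.5 / 20 = 0.475 mm per year.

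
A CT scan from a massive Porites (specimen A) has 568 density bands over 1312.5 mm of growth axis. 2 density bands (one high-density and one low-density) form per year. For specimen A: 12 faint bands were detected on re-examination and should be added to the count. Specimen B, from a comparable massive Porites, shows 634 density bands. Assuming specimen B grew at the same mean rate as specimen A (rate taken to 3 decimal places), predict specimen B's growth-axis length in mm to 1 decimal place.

Specimen A: correcting the raw count gives 568 + 12 = 580 true density bands.
Specimen A: 580 density bands at 2 per year is 580 / 2 = 290 years.
A: 1312.5 mm over 290 years gives 1312.5 / 290 ≈ 4.526 mm/year.
Specimen B: dividing by 2 density bands per year: 634 / 2 = 317 years. Length of B = 4.526 × 317 = 1434.7 mm.

1434.7 mm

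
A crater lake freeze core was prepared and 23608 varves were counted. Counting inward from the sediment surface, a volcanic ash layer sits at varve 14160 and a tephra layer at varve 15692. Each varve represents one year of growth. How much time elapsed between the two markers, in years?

1532 yr

15692 − 14160 = 1532 varves lie between the two events.
That is 1532 years at one varve per year.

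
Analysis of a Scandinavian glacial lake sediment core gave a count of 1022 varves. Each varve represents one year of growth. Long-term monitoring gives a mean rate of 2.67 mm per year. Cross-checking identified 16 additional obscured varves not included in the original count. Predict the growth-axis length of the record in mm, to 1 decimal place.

2771.5 mm

After corrections the count is 1022 + 16 = 1038 varves.
1038 years at 2.67 mm/year gives 2.67 × 1038 = 2771.5 mm.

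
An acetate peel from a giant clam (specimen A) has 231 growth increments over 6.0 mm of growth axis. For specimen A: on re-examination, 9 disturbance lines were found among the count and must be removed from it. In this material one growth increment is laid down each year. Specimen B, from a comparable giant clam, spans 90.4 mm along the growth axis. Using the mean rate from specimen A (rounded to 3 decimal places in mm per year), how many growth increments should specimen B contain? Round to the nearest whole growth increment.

3348 growth increments

Specimen A: adjusted count: 231 − 9 = 222 growth increments.
A: Extension rate ≈ 6.0 / 222 = 0.027 mm/year.
For B, 90.4 / 0.027 = 3348.15 years ≈ 3348 growth increments.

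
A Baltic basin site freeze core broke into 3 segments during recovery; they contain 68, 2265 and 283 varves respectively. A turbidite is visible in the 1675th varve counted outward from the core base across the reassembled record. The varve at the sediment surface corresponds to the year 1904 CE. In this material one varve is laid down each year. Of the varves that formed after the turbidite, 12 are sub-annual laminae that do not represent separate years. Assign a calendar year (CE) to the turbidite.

975 CE

Total varves = 68 + 2265 + 283 = 2616.
Between varve 1675 and the sediment surface there are 2616 − 1675 = 941 varves.
Removing the 12 false varves leaves 941 − 12 = 929 true varves beyond the turbidite.
1904 − 929 = 975 CE.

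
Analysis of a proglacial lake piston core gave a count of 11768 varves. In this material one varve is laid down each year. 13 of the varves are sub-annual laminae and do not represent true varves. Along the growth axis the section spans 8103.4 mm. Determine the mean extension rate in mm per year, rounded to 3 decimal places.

0.689 mm per year

True varve count = 11768 − 13 = 11755.
Mean rate = 8103.4 mm / 11755 years ≈ 0.689 mm per year.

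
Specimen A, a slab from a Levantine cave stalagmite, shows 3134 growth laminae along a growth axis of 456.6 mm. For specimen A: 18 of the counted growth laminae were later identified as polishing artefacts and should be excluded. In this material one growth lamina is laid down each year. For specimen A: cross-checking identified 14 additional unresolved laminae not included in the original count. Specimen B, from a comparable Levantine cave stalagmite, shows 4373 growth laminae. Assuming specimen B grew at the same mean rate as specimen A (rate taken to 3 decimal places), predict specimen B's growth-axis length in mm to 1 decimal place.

Specimen A: correcting the raw count gives 3134 − 18 + 14 = 3130 true growth laminae.
A: Mean rate = 456.6 mm / 3130 years ≈ 0.146 mm per year.
Length of B = 0.146 × 4373 = 638.5 mm.

638.5 mm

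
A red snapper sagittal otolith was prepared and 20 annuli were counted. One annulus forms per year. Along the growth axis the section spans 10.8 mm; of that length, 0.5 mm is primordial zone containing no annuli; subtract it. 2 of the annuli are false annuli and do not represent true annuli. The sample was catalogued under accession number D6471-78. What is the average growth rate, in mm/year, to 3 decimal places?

After corrections the count is 20 − 2 = 18 annuli.
The growth record spans 10.8 − 0.5 = 10.3 mm.
Extension rate ≈ 10.3 / 18 = 0.572 mm/year.

0.572 mm/year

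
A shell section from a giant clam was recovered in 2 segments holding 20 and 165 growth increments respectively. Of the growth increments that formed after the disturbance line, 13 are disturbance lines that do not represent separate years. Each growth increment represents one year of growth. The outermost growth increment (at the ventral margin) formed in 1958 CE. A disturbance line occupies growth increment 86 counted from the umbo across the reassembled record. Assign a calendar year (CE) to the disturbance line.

1872 CE

Total growth increments = 20 + 165 = 185.
The disturbance line sits at growth increment 86 from the umbo, so 185 − 86 = 99 growth increments formed after it.
Excluding 13 false growth increments: 99 − 13 = 86.
1958 − 86 = 1872 CE.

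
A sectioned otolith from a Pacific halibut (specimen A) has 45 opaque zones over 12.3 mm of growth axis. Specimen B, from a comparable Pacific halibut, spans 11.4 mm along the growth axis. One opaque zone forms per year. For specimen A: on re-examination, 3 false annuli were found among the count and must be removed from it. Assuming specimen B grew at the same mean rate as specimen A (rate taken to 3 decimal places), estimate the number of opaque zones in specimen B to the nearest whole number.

Specimen A: correcting the raw count gives 45 − 3 = 42 true opaque zones.
A: 12.3 mm over 42 years gives 12.3 / 42 ≈ 0.293 mm per year.
Specimen B: 11.4 mm / 0.293 mm per year = 38.91 years ≈ 39 opaque zones.

39 opaque zones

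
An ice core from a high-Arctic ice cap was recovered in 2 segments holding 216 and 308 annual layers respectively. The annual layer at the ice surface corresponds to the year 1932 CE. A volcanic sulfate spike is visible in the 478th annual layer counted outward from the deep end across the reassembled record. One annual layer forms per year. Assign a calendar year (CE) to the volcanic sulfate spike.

Total annual layers = 216 + 308 = 524.
524 − 478 = 46 annual layers lie beyond the volcanic sulfate spike toward the ice surface.
Counting back 46 years from 1932 CE places the volcanic sulfate spike in 1932 − 46 = 1886 CE.

1886 CE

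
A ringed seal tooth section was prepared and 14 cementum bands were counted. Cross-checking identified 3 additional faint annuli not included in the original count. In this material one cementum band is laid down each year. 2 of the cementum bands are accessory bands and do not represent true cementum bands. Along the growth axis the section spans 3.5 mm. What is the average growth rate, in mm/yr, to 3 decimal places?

After corrections the count is 14 − 2 + 3 = 15 cementum bands.
Mean rate = 3.5 mm / 15 years ≈ 0.233 mm/yr.

0.233 mm/yr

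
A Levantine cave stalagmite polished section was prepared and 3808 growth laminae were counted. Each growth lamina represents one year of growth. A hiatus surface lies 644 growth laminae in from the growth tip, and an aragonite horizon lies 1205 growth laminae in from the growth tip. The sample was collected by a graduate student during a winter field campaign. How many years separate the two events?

The two markers are separated by 1205 − 644 = 561 growth laminae.
That is 561 years at one growth lamina per year.

561 years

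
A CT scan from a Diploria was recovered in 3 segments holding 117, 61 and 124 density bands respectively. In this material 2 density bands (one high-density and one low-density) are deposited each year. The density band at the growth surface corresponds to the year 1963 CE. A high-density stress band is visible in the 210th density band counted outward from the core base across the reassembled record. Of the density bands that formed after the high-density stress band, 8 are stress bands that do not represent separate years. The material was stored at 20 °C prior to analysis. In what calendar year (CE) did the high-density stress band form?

Total density bands = 117 + 61 + 124 = 302.
Between density band 210 and the growth surface there are 302 − 210 = 92 density bands.
Excluding 8 false density bands: 92 − 8 = 84.
Dividing by 2 density bands per year: 84 / 2 = 42 years.
The density band at the growth surface is 1963 CE, so the high-density stress band dates to 1963 − 42 = 1921 CE.

1921 CE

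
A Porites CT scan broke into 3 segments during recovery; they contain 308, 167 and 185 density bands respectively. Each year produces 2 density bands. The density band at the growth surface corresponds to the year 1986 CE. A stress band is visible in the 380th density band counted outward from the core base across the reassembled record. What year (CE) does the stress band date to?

1846 CE

Total density bands = 308 + 167 + 185 = 660.
660 − 380 = 280 density bands lie beyond the stress band toward the growth surface.
Dividing by 2 density bands per year: 280 / 2 = 140 years.
The density band at the growth surface is 1986 CE, so the stress band dates to 1986 − 140 = 1846 CE.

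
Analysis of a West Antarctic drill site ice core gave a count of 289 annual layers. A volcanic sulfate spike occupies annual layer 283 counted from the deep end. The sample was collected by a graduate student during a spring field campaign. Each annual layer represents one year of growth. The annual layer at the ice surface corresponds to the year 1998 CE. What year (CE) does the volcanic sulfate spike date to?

1992 CE

Between annual layer 283 and the ice surface there are 289 − 283 = 6 annual layers.
The annual layer at the ice surface is 1998 CE, so the volcanic sulfate spike dates to 1998 − 6 = 1992 CE.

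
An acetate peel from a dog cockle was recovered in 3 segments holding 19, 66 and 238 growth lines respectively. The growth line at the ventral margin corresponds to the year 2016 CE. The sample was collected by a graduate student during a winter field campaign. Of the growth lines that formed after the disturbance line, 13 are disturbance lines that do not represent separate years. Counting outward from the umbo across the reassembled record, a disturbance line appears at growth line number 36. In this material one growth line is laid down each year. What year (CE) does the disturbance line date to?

Total growth lines = 19 + 66 + 238 = 323.
323 − 36 = 287 growth lines lie beyond the disturbance line toward the ventral margin.
Excluding 13 false growth lines: 287 − 13 = 274.
The growth line at the ventral margin is 2016 CE, so the disturbance line dates to 2016 − 274 = 1742 CE.

1742 CE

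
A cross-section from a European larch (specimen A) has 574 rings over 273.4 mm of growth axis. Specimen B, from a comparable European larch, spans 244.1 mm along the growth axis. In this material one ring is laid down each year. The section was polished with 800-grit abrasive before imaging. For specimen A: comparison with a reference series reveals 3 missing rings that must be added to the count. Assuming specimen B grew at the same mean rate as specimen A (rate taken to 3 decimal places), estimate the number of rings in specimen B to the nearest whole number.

515 rings

Specimen A: adjusted count: 574 + 3 = 577 rings.
A: Extension rate ≈ 273.4 / 577 = 0.474 mm/yr.
For B, 244.1 / 0.474 = 514.98 years ≈ 515 rings.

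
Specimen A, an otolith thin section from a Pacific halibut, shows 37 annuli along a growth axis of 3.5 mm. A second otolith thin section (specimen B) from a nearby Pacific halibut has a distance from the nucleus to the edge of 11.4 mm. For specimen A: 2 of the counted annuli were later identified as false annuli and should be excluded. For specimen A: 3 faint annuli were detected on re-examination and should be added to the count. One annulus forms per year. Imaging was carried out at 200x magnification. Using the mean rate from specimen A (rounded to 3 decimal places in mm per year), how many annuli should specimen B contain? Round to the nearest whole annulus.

124 annuli

Specimen A: adjusted count: 37 − 2 + 3 = 38 annuli.
A: 3.5 mm over 38 years gives 3.5 / 38 ≈ 0.092 mm/year.
B spans 11.4 / 0.092 = 123.91 years ≈ 124 annuli.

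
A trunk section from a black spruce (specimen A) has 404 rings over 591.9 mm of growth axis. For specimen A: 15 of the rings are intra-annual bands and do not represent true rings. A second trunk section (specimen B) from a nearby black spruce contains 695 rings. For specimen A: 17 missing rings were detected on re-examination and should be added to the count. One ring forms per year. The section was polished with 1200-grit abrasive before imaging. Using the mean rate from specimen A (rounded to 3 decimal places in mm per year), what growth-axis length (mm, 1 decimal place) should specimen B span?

1013.3 mm

Specimen A: adjusted count: 404 − 15 + 17 = 406 rings.
A: Mean rate = 591.9 mm / 406 years ≈ 1.458 mm per year.
For B, 1.458 mm/year × 695 years = 1013.3 mm.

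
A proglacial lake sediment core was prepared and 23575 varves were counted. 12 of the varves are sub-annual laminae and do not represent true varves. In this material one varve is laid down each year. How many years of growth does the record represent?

23563 yr

Correcting the raw count gives 23575 − 12 = 23563 true varves.
One varve per year makes the duration 23563 years.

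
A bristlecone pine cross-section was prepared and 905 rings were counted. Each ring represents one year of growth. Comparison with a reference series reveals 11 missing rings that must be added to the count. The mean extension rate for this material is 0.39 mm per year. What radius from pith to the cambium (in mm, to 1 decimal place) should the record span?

Correcting the raw count gives 905 + 11 = 916 true rings.
916 years at 0.39 mm/year gives 0.39 × 916 = 357.2 mm.

357.2 mm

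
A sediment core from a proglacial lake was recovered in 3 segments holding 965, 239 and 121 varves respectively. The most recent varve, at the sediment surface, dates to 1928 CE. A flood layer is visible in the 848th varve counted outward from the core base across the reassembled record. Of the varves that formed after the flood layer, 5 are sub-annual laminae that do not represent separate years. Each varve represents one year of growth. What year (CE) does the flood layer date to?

Total varves = 965 + 239 + 121 = 1325.
Between varve 848 and the sediment surface there are 1325 − 848 = 477 varves.
Removing the 5 false varves leaves 477 − 5 = 472 true varves beyond the flood layer.
The varve at the sediment surface is 1928 CE, so the flood layer dates to 1928 − 472 = 1456 CE.

1456 CE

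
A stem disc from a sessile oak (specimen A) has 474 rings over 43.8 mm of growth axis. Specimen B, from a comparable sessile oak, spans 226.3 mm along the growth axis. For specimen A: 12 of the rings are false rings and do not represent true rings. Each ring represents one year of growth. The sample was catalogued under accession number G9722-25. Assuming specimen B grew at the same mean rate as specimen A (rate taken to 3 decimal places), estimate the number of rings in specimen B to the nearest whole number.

Specimen A: adjusted count: 474 − 12 = 462 rings.
A: Extension rate ≈ 43.8 / 462 = 0.095 mm/year.
B spans 226.3 / 0.095 = 2382.11 years ≈ 2382 rings.

2382 rings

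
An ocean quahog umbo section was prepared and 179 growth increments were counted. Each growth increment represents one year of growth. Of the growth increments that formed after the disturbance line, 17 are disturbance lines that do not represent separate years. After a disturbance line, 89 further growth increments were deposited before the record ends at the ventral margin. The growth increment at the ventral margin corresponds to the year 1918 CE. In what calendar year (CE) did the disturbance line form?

89 growth increments formed after the disturbance line.
Removing the 17 false growth increments leaves 89 − 17 = 72 true growth increments beyond the disturbance line.
Counting back 72 years from 1918 CE places the disturbance line in 1918 − 72 = 1846 CE.

1846 CE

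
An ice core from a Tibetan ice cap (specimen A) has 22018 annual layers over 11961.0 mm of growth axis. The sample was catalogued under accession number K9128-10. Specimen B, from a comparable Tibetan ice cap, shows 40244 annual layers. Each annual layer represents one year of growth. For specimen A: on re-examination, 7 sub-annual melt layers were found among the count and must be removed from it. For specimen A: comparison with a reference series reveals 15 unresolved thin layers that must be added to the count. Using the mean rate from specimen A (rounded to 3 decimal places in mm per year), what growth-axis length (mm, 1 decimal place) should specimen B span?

21852.5 mm

Specimen A: correcting the raw count gives 22018 − 7 + 15 = 22026 true annual layers.
A: Mean rate = 11961.0 mm / 22026 years ≈ 0.543 mm/year.
Length of B = 0.543 × 40244 = 21852.5 mm.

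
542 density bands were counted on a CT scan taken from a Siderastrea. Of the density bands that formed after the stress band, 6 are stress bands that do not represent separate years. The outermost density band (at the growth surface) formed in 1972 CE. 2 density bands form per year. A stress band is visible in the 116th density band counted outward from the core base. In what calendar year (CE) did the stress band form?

1762 CE

Between density band 116 and the growth surface there are 542 − 116 = 426 density bands.
426 − 6 false = 420 true density bands after the stress band.
420 density bands at 2 per year is 420 / 2 = 210 years.
The density band at the growth surface is 1972 CE, so the stress band dates to 1972 − 210 = 1762 CE.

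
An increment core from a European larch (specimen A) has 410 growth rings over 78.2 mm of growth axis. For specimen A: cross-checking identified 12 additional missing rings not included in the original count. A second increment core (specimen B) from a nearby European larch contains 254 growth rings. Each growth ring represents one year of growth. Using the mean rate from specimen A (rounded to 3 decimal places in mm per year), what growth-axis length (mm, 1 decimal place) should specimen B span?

Specimen A: after corrections the count is 410 + 12 = 422 growth rings.
A: Mean rate = 78.2 mm / 422 years ≈ 0.185 mm per year.
Length of B = 0.185 × 254 = 47.0 mm.

47.0 mm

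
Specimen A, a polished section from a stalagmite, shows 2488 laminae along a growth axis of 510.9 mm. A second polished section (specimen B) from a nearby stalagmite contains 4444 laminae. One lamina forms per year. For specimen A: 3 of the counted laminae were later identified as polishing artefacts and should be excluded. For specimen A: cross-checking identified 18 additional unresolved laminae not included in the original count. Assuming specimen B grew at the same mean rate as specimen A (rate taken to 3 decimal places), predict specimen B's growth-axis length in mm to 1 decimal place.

906.6 mm

Specimen A: correcting the raw count gives 2488 − 3 + 18 = 2503 true laminae.
A: Mean rate = 510.9 mm / 2503 years ≈ 0.204 mm/year.
Length of B = 0.204 × 4444 = 906.6 mm.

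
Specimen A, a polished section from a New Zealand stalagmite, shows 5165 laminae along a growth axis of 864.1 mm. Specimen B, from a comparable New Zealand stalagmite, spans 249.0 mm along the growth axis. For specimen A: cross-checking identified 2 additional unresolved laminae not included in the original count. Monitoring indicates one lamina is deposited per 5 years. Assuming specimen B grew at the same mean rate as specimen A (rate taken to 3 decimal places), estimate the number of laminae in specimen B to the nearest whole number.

1509 laminae

Specimen A: true lamina count = 5165 + 2 = 5167.
Specimen A: 5167 laminae at 5 years each span 5167 × 5 = 25835 years.
A: Extension rate ≈ 864.1 / 25835 = 0.033 mm/year.
Specimen B: 249.0 mm / 0.033 mm per year = 7545.45 years; at 5 years per lamina that is 7545.45 / 5 ≈ 1509 laminae.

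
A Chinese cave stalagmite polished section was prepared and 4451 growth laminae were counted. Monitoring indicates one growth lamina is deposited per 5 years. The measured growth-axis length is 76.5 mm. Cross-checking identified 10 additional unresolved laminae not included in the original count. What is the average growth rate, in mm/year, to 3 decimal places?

0.003 mm/year

Adjusted count: 4451 + 10 = 4461 growth laminae.
Multiplying by 5 years per growth lamina: 4461 × 5 = 22305 years.
76.5 mm over 22305 years gives 76.5 / 22305 ≈ 0.003 mm/year.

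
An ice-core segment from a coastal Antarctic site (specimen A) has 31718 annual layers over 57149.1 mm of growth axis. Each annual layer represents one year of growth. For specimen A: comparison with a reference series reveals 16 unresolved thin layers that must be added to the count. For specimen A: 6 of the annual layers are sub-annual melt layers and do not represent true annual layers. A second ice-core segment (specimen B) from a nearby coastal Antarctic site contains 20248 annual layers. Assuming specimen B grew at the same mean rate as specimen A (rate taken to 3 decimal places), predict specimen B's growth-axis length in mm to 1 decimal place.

36466.6 mm

Specimen A: adjusted count: 31718 − 6 + 16 = 31728 annual layers.
A: 57149.1 mm over 31728 years gives 57149.1 / 31728 ≈ 1.801 mm/yr.
For B, 1.801 mm/year × 20248 years = 36466.6 mm.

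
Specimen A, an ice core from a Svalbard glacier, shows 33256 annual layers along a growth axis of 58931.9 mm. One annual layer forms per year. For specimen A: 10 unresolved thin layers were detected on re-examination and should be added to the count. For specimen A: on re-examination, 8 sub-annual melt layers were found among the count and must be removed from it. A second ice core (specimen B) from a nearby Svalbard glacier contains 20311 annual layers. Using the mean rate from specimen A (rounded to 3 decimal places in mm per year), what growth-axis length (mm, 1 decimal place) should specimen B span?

35991.1 mm

Specimen A: adjusted count: 33256 − 8 + 10 = 33258 annual layers.
A: Extension rate ≈ 58931.9 / 33258 = 1.772 mm/year.
For B, 1.772 mm/year × 20311 years = 35991.1 mm.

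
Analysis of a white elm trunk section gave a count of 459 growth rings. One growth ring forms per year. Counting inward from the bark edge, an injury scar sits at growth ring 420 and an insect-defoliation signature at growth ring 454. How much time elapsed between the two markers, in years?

454 − 420 = 34 growth rings lie between the two events.
At one growth ring per year, 34 years elapsed between them.

34 years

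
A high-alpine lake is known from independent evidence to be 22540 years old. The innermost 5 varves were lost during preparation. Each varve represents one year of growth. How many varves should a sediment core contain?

22535 varves

One varve per year gives 22540 varves over 22540 years.
Less the 5 uncaptured varves: 22540 − 5 = 22535.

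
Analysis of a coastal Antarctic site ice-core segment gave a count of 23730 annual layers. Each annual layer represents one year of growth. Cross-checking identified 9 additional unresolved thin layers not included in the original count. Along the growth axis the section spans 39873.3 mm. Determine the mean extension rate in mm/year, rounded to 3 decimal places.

1.680 mm/year

After corrections the count is 23730 + 9 = 23739 annual layers.
39873.3 mm over 23739 years gives 39873.3 / 23739 ≈ 1.680 mm/year.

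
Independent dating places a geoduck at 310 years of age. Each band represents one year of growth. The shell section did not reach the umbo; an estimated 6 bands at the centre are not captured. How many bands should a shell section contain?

Expected bands over 310 years: 310.
310 − 6 missed = 304 bands expected in the prepared section.

304 bands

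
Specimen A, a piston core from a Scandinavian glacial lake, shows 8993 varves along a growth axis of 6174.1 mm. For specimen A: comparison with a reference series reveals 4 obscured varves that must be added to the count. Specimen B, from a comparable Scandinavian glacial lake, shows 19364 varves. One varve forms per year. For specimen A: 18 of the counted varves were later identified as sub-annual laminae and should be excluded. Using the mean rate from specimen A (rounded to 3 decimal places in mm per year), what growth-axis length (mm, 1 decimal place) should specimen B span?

13322.4 mm

Specimen A: correcting the raw count gives 8993 − 18 + 4 = 8979 true varves.
A: Extension rate ≈ 6174.1 / 8979 = 0.688 mm/yr.
B's length ≈ 0.688 × 19364 = 13322.4 mm.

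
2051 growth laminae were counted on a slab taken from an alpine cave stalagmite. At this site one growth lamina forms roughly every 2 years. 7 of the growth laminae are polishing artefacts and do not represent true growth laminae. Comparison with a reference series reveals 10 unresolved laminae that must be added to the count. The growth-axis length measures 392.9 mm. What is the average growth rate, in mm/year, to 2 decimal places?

0.10 mm/year

Correcting the raw count gives 2051 − 7 + 10 = 2054 true growth laminae.
Multiplying by 2 years per growth lamina: 2054 × 2 = 4108 years.
Mean rate = 392.9 mm / 4108 years ≈ 0.10 mm/year.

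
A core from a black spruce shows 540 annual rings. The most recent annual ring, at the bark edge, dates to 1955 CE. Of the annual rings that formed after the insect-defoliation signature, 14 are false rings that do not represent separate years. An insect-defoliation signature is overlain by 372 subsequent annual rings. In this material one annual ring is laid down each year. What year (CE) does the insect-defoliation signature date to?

There are 372 annual rings younger than the insect-defoliation signature.
372 − 14 false = 358 true annual rings after the insect-defoliation signature.
The annual ring at the bark edge is 1955 CE, so the insect-defoliation signature dates to 1955 − 358 = 1597 CE.

1597 CE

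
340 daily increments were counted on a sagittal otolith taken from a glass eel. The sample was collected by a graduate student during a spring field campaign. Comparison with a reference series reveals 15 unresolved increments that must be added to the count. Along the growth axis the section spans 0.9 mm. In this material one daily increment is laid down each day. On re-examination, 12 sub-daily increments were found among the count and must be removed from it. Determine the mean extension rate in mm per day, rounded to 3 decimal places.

0.003 mm per day

True daily increment count = 340 − 12 + 15 = 343.
0.9 mm over 343 days gives 0.9 / 343 ≈ 0.003 mm per day.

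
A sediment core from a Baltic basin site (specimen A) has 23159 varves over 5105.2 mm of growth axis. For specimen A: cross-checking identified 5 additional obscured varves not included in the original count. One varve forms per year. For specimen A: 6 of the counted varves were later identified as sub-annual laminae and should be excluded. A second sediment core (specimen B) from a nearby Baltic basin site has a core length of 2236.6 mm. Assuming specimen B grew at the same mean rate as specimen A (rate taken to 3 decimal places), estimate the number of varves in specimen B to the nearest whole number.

Specimen A: adjusted count: 23159 − 6 + 5 = 23158 varves.
A: 5105.2 mm over 23158 years gives 5105.2 / 23158 ≈ 0.220 mm per year.
B spans 2236.6 / 0.220 = 10166.36 years ≈ 10166 varves.

10166 varves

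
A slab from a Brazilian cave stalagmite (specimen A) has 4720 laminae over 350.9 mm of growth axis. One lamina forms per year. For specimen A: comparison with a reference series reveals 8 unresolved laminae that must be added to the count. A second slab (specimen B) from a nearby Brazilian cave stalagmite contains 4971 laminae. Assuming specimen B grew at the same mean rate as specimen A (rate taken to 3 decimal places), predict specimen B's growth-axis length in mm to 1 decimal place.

367.9 mm

Specimen A: after corrections the count is 4720 + 8 = 4728 laminae.
A: 350.9 mm over 4728 years gives 350.9 / 4728 ≈ 0.074 mm/year.
For B, 0.074 mm/year × 4971 years = 367.9 mm.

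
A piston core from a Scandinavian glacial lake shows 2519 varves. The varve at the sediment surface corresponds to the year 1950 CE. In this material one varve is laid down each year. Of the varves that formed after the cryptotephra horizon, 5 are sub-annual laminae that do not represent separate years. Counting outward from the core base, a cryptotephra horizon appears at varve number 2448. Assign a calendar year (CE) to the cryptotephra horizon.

2519 − 2448 = 71 varves lie beyond the cryptotephra horizon toward the sediment surface.
Excluding 5 false varves: 71 − 5 = 66.
The varve at the sediment surface is 1950 CE, so the cryptotephra horizon dates to 1950 − 66 = 1884 CE.

1884 CE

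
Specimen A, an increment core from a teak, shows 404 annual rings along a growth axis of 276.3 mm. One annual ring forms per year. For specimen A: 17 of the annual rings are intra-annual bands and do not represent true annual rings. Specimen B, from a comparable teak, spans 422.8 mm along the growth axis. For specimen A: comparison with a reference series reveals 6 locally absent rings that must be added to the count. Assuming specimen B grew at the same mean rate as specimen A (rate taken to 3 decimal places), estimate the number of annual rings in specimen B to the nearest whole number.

601 annual rings

Specimen A: correcting the raw count gives 404 − 17 + 6 = 393 true annual rings.
A: Mean rate = 276.3 mm / 393 years ≈ 0.703 mm/year.
B spans 422.8 / 0.703 = 601.42 years ≈ 601 annual rings.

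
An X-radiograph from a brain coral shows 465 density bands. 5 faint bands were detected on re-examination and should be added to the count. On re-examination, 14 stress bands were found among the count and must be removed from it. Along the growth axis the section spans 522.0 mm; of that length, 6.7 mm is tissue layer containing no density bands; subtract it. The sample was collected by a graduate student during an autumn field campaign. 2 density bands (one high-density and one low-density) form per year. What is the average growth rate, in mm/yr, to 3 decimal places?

Adjusted count: 465 − 14 + 5 = 456 density bands.
Dividing by 2 density bands per year: 456 / 2 = 228 years.
Removing the 6.7 mm offcut leaves 522.0 − 6.7 = 515.3 mm.
Mean rate = 515.3 mm / 228 years ≈ 2.260 mm/yr.

2.260 mm/yr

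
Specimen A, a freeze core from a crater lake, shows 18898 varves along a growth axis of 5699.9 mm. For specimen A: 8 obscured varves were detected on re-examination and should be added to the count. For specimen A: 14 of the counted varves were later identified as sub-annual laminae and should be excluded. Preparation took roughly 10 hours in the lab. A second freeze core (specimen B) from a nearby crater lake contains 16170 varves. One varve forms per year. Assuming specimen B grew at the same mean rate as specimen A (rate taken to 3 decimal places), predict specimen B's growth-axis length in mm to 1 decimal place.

Specimen A: true varve count = 18898 − 14 + 8 = 18892.
A: 5699.9 mm over 18892 years gives 5699.9 / 18892 ≈ 0.302 mm per year.
Length of B = 0.302 × 16170 = 4883.3 mm.

4883.3 mm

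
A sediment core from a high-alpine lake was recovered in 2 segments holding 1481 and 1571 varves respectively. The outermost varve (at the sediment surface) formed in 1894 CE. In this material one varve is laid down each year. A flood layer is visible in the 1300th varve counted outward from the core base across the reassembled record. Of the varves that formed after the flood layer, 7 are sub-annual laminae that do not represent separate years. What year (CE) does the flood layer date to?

149 CE

Total varves = 1481 + 1571 = 3052.
Between varve 1300 and the sediment surface there are 3052 − 1300 = 1752 varves.
1752 − 7 false = 1745 true varves after the flood layer.
The varve at the sediment surface is 1894 CE, so the flood layer dates to 1894 − 1745 = 149 CE.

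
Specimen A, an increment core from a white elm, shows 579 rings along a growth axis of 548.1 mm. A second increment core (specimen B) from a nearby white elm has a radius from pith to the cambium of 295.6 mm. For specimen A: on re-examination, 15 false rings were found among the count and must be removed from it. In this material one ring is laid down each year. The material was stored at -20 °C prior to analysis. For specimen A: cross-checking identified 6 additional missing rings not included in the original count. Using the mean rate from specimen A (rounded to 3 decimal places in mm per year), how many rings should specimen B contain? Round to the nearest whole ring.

307 rings

Specimen A: after corrections the count is 579 − 15 + 6 = 570 rings.
A: Extension rate ≈ 548.1 / 570 = 0.962 mm/year.
Specimen B: 295.6 mm / 0.962 mm per year = 307.28 years ≈ 307 rings.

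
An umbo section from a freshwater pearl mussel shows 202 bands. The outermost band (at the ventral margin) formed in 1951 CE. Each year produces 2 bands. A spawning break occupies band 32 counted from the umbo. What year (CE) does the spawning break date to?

202 − 32 = 170 bands lie beyond the spawning break toward the ventral margin.
With 2 bands per year, 170 / 2 = 85 years.
Counting back 85 years from 1951 CE places the spawning break in 1951 − 85 = 1866 CE.

1866 CE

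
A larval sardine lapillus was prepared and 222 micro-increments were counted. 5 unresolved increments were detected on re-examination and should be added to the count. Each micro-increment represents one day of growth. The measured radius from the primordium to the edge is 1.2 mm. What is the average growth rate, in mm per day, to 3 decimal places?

0.005 mm per day

True micro-increment count = 222 + 5 = 227.
1.2 mm over 227 days gives 1.2 / 227 ≈ 0.005 mm per day.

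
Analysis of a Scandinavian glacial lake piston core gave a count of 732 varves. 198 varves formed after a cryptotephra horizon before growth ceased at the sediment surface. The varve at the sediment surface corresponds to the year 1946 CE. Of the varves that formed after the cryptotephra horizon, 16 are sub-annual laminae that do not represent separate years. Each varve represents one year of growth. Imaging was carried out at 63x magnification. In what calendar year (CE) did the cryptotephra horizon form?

There are 198 varves younger than the cryptotephra horizon.
198 − 16 false = 182 true varves after the cryptotephra horizon.
1946 − 182 = 1764 CE.

1764 CE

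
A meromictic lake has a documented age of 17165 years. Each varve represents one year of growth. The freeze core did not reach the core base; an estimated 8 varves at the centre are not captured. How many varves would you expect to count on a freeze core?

One varve per year gives 17165 varves over 17165 years.
Subtracting the 8 varves not captured gives 17165 − 8 = 17157 varves in the record.

17157 varves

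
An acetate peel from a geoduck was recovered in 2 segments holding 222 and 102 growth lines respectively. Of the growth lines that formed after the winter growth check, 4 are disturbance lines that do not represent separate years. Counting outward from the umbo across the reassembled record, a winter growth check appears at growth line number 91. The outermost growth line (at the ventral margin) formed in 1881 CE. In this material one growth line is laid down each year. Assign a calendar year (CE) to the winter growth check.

Total growth lines = 222 + 102 = 324.
The winter growth check sits at growth line 91 from the umbo, so 324 − 91 = 233 growth lines formed after it.
Excluding 4 false growth lines: 233 − 4 = 229.
1881 − 229 = 1652 CE.

1652 CE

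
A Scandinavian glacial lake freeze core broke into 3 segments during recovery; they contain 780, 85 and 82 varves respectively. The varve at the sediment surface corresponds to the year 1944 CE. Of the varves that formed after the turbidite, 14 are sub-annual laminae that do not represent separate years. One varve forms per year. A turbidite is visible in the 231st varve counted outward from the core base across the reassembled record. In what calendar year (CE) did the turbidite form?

Total varves = 780 + 85 + 82 = 947.
Between varve 231 and the sediment surface there are 947 − 231 = 716 varves.
Removing the 14 false varves leaves 716 − 14 = 702 true varves beyond the turbidite.
The varve at the sediment surface is 1944 CE, so the turbidite dates to 1944 − 702 = 1242 CE.

1242 CE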